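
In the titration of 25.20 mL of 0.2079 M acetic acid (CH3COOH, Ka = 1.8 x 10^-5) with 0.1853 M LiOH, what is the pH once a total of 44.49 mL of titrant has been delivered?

12.63

n(acid) = 0.2079 x 0.02520 = 0.005239 mol; n(LiOH) added = 0.1853 x 0.04449 = 0.008244 mol.
Base is in excess by 0.008244 - 0.005239 = 0.003005 mol in a total volume of 0.06969 L.
[OH^-] = 0.003005/0.06969 = 0.04312 M, so pOH = 1.37 and pH = 14.00 - 1.37 = 12.63.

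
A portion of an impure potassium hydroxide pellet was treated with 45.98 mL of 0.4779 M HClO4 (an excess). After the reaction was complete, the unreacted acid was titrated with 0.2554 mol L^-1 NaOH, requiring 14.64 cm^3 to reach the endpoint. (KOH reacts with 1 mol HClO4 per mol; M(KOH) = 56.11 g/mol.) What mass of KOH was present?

1.02 g

Total n(HClO4) added = 0.4779 x 0.04598 = 0.02197 mol.
n(NaOH) used = 0.2554 x 0.01464 = 0.003739 mol, which equals the excess n(HClO4).
So n(HClO4) consumed by the sample = 0.02197 - 0.003739 = 0.01823 mol.
n(KOH) = 0.01823 / 1 = 0.01823 mol.
mass = 0.01823 mol x 56.11 g/mol = 1.02 g.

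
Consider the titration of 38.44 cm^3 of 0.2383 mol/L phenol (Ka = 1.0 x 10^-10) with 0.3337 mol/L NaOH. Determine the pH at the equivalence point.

n(C6H5OH) = 0.2383 x 0.03844 = 0.009160 mol; V(NaOH) at equivalence = 0.009160/0.3337 = 0.02745 L.
At equivalence all the acid is converted to C6H5O-; total volume = 0.03844 + 0.02745 = 0.06589 L, so [C6H5O-] = 0.009160/0.06589 = 0.1390 M.
Kb = Kw/Ka = 1.0e-14 / 1.0 x 10^-10 = 0.000100.
[OH^-] = sqrt(Kb x [C6H5O-]) = sqrt(0.000100 x 0.1390) = 0.00373 M.
pOH = 2.43, so pH = 14.00 - 2.43 = 11.57.

11.57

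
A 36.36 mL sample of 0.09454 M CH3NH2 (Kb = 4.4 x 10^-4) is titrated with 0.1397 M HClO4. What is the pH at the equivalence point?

n(CH3NH2) = 0.09454 x 0.03636 = 0.003437 mol; V(HClO4) at equivalence = 0.003437/0.1397 = 0.02461 L.
At equivalence the base is fully converted to CH3NH3+; total volume = 0.06097 L, so [CH3NH3+] = 0.003437/0.06097 = 0.05638 M.
Ka(CH3NH3+) = Kw/Kb = 1.0e-14 / 4.4 x 10^-4 = 2.27e-11.
[H^+] = sqrt(Ka x [CH3NH3+]) = sqrt(2.27e-11 x 0.05638) = 1.13e-6 M.
pH = -log(1.13e-6) = 5.95.

5.95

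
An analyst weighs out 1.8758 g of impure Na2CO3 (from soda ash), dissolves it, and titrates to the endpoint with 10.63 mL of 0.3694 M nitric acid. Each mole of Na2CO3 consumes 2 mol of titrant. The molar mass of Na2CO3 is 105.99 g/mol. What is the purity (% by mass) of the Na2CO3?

11.1%

n(HNO3) = 0.3694 x 0.01063 = 0.003927 mol.
n(Na2CO3) = 0.003927 / 2 = 0.001963 mol.
mass of Na2CO3 = 0.001963 x 105.99 = 0.2081 g.
% purity = 0.2081 / 1.8758 x 100 = 11.1%.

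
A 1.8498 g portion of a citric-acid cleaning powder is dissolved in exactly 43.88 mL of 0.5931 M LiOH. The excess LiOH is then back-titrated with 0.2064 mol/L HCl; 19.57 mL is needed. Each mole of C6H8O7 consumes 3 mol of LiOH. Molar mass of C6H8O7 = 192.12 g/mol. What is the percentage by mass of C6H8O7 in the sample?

76.1%

Total n(LiOH) added = 0.5931 x 0.04388 = 0.02603 mol.
n(HCl) used = 0.2064 x 0.01957 = 0.004039 mol, which equals the excess n(LiOH).
So n(LiOH) consumed by the sample = 0.02603 - 0.004039 = 0.02199 mol.
n(C6H8O7) = 0.02199 / 3 = 0.007329 mol.
mass C6H8O7 = 0.007329 x 192.12 = 1.408 g, so %C6H8O7 = 1.408/1.8498 x 100 = 76.1%.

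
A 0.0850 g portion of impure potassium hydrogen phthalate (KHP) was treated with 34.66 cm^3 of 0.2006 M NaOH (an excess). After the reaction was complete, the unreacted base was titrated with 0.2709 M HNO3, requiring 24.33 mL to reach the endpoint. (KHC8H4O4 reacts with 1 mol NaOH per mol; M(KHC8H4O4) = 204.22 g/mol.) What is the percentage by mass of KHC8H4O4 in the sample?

86.9%

Total n(NaOH) added = 0.2006 x 0.03466 = 0.006953 mol.
n(HNO3) used = 0.2709 x 0.02433 = 0.006591 mol, which equals the excess n(NaOH).
So n(NaOH) consumed by the sample = 0.006953 - 0.006591 = 0.0003618 mol.
n(KHC8H4O4) = 0.0003618 / 1 = 0.0003618 mol.
mass KHC8H4O4 = 0.0003618 x 204.22 = 0.07389 g, so %KHC8H4O4 = 0.07389/0.0850 x 100 = 86.9%.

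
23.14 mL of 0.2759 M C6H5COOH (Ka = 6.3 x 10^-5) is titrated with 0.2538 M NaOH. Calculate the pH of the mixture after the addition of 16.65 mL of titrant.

Initial n(C6H5COOH) = 0.2759 x 0.02314 = 0.006384 mol.
n(NaOH) added = 0.2538 x 0.01665 = 0.004226 mol, converting that many moles of C6H5COOH to C6H5COO-.
Remaining n(C6H5COOH) = 0.002159 mol; n(C6H5COO-) = 0.004226 mol.
By Henderson-Hasselbalch, pH = pKa + log([A^-]/[HA]) = 4.20 + log(0.004226/0.002159) = 4.20 + (+0.29) = 4.49.

4.49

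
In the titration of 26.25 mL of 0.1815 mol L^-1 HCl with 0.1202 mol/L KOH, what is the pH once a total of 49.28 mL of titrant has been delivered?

12.19

n(acid) = 0.1815 x 0.02625 = 0.004764 mol; n(KOH) added = 0.1202 x 0.04928 = 0.005923 mol.
Base is in excess by 0.005923 - 0.004764 = 0.001159 mol in a total volume of 0.07553 L.
[OH^-] = 0.001159/0.07553 = 0.01535 M, so pOH = 1.81 and pH = 14.00 - 1.81 = 12.19.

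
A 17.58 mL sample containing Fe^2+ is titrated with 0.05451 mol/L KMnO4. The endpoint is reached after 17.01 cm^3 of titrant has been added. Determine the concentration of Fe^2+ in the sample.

n(KMnO4) = 0.05451 x 0.01701 = 0.0009272 mol.
From the balanced equation, 1 mol KMnO4 reacts with 5 mol Fe^2+, so n(Fe^2+) = 0.0009272 x 5/1 = 0.004636 mol.
[Fe^2+] = 0.004636 / 0.01758 L = 0.264 M.

0.264 M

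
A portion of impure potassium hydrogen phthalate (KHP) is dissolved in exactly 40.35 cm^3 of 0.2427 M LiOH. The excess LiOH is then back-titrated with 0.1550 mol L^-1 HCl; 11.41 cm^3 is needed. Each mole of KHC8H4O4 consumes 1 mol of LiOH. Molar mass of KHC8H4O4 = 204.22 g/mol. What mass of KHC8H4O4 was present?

Total n(LiOH) added = 0.2427 x 0.04035 = 0.009793 mol.
n(HCl) used = 0.1550 x 0.01141 = 0.001769 mol, which equals the excess n(LiOH).
So n(LiOH) consumed by the sample = 0.009793 - 0.001769 = 0.008024 mol.
n(KHC8H4O4) = 0.008024 / 1 = 0.008024 mol.
mass = 0.008024 mol x 204.22 g/mol = 1.64 g.

1.64 g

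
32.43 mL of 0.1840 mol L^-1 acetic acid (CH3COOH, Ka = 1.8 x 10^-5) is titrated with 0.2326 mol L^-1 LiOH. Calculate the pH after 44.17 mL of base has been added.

12.75

n(acid) = 0.1840 x 0.03243 = 0.005967 mol; n(LiOH) added = 0.2326 x 0.04417 = 0.01027 mol.
Base is in excess by 0.01027 - 0.005967 = 0.004307 mol in a total volume of 0.07660 L.
[OH^-] = 0.004307/0.07660 = 0.05622 M, so pOH = 1.25 and pH = 14.00 - 1.25 = 12.75.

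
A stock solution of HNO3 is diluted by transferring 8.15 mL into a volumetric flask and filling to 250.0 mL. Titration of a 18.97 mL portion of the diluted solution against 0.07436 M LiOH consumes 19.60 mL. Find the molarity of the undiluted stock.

n(LiOH) = 0.07436 x 0.01960 = 0.001457 mol.
n(HNO3) in the aliquot = 0.001457 mol.
[diluted HNO3] = 0.001457 / 0.01897 = 0.07683 M.
Dilution factor = 250.0/8.150 = 30.67, so [stock] = 0.07683 x 30.67 = 2.36 M.

2.36 M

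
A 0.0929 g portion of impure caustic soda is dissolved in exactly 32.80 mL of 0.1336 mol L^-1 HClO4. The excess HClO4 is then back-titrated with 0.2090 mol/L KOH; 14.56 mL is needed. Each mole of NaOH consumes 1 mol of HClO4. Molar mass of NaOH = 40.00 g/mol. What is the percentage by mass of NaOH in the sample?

Total n(HClO4) added = 0.1336 x 0.03280 = 0.004382 mol.
n(KOH) used = 0.2090 x 0.01456 = 0.003043 mol, which equals the excess n(HClO4).
So n(HClO4) consumed by the sample = 0.004382 - 0.003043 = 0.001339 mol.
n(NaOH) = 0.001339 / 1 = 0.001339 mol.
mass NaOH = 0.001339 x 40.00 = 0.05356 g, so %NaOH = 0.05356/0.0929 x 100 = 57.7%.

57.7%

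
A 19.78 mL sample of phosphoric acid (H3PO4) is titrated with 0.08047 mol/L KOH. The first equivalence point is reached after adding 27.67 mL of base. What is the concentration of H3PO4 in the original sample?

n(KOH) = 0.08047 x 0.02767 = 0.002227 mol.
At the first equivalence point, 1 mol OH^- react per mol H3PO4, so n(H3PO4) = 0.002227 / 1 = 0.002227 mol.
[H3PO4] = 0.002227 / 0.01978 L = 0.113 M.

0.113 M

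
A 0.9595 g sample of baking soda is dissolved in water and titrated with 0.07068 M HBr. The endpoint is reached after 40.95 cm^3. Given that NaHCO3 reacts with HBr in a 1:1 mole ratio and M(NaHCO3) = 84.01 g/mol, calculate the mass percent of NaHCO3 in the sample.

25.3%

n(HBr) = 0.07068 x 0.04095 = 0.002894 mol.
n(NaHCO3) = 0.002894 / 1 = 0.002894 mol.
mass of NaHCO3 = 0.002894 x 84.01 = 0.2432 g.
% purity = 0.2432 / 0.9595 x 100 = 25.3%.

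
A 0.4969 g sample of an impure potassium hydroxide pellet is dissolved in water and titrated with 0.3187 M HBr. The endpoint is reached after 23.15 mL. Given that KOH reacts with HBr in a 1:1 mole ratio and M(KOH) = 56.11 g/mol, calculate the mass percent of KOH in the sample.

83.3%

n(HBr) = 0.3187 x 0.02315 = 0.007378 mol.
n(KOH) = 0.007378 / 1 = 0.007378 mol.
mass of KOH = 0.007378 x 56.11 = 0.4140 g.
% purity = 0.4140 / 0.4969 x 100 = 83.3%.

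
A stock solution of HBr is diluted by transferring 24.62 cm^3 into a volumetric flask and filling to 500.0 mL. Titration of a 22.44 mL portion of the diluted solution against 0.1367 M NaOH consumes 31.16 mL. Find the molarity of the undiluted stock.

n(NaOH) = 0.1367 x 0.03116 = 0.004260 mol.
n(HBr) in the aliquot = 0.004260 mol.
[diluted HBr] = 0.004260 / 0.02244 = 0.1898 M.
Dilution factor = 500.0/24.62 = 20.31, so [stock] = 0.1898 x 20.31 = 3.86 M.

3.86 M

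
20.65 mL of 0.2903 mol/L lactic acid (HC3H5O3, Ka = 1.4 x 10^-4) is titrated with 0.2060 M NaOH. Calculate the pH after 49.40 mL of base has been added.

12.78

n(acid) = 0.2903 x 0.02065 = 0.005995 mol; n(NaOH) added = 0.2060 x 0.04940 = 0.01018 mol.
Base is in excess by 0.01018 - 0.005995 = 0.004182 mol in a total volume of 0.07005 L.
[OH^-] = 0.004182/0.07005 = 0.05970 M, so pOH = 1.22 and pH = 14.00 - 1.22 = 12.78.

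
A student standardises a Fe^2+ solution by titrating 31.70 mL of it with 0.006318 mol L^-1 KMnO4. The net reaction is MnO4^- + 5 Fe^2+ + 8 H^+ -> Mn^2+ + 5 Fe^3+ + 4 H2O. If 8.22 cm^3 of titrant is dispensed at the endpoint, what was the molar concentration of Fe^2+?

n(KMnO4) = 0.006318 x 0.008220 = 5.193e-5 mol.
From the balanced equation, 1 mol KMnO4 reacts with 5 mol Fe^2+, so n(Fe^2+) = 5.193e-5 x 5/1 = 0.0002597 mol.
[Fe^2+] = 0.0002597 / 0.03170 L = 0.00819 M.

0.00819 M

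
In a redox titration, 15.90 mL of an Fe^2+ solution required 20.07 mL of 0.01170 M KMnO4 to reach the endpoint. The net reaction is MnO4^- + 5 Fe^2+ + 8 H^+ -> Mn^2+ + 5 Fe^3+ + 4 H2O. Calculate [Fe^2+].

0.0738 M

n(KMnO4) = 0.01170 x 0.02007 = 0.0002348 mol.
From the balanced equation, 1 mol KMnO4 reacts with 5 mol Fe^2+, so n(Fe^2+) = 0.0002348 x 5/1 = 0.001174 mol.
[Fe^2+] = 0.001174 / 0.01590 L = 0.0738 M.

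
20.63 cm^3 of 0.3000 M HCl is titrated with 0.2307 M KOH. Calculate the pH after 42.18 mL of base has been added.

12.75

n(acid) = 0.3000 x 0.02063 = 0.006189 mol; n(KOH) added = 0.2307 x 0.04218 = 0.009731 mol.
Base is in excess by 0.009731 - 0.006189 = 0.003542 mol in a total volume of 0.06281 L.
[OH^-] = 0.003542/0.06281 = 0.05639 M, so pOH = 1.25 and pH = 14.00 - 1.25 = 12.75.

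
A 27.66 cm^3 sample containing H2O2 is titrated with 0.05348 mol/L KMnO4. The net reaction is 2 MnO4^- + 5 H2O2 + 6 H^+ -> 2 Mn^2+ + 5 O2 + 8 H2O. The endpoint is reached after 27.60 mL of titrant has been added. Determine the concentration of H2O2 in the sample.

0.133 M

n(KMnO4) = 0.05348 x 0.02760 = 0.001476 mol.
From the balanced equation, 2 mol KMnO4 reacts with 5 mol H2O2, so n(H2O2) = 0.001476 x 5/2 = 0.003690 mol.
[H2O2] = 0.003690 / 0.02766 L = 0.133 M.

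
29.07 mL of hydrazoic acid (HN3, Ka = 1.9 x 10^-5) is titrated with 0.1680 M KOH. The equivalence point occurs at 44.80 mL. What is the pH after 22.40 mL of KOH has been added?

22.40 mL is exactly half the equivalence volume (44.80/2), i.e. the half-equivalence point.
There, n(HA) = n(A^-), so pH = pKa = -log(1.9 x 10^-5) = 4.72.

4.72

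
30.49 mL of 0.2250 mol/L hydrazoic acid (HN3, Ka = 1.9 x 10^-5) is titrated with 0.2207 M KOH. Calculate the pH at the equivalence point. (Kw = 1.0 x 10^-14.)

8.88

n(HN3) = 0.2250 x 0.03049 = 0.006860 mol; V(KOH) at equivalence = 0.006860/0.2207 = 0.03108 L.
At equivalence all the acid is converted to N3-; total volume = 0.03049 + 0.03108 = 0.06157 L, so [N3-] = 0.006860/0.06157 = 0.1114 M.
Kb = Kw/Ka = 1.0e-14 / 1.9 x 10^-5 = 5.26e-10.
[OH^-] = sqrt(Kb x [N3-]) = sqrt(5.26e-10 x 0.1114) = 7.66e-6 M.
pOH = 5.12, so pH = 14.00 - 5.12 = 8.88.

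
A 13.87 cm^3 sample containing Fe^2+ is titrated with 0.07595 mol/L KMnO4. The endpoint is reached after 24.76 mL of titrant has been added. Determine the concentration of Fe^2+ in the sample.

n(KMnO4) = 0.07595 x 0.02476 = 0.001881 mol.
From the balanced equation, 1 mol KMnO4 reacts with 5 mol Fe^2+, so n(Fe^2+) = 0.001881 x 5/1 = 0.009403 mol.
[Fe^2+] = 0.009403 / 0.01387 L = 0.678 M.

0.678 M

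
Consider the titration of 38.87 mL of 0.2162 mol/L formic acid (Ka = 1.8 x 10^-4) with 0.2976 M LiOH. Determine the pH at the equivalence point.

8.42

n(HCOOH) = 0.2162 x 0.03887 = 0.008404 mol; V(LiOH) at equivalence = 0.008404/0.2976 = 0.02824 L.
At equivalence all the acid is converted to HCOO-; total volume = 0.03887 + 0.02824 = 0.06711 L, so [HCOO-] = 0.008404/0.06711 = 0.1252 M.
Kb = Kw/Ka = 1.0e-14 / 1.8 x 10^-4 = 5.56e-11.
[OH^-] = sqrt(Kb x [HCOO-]) = sqrt(5.56e-11 x 0.1252) = 2.64e-6 M.
pOH = 5.58, so pH = 14.00 - 5.58 = 8.42.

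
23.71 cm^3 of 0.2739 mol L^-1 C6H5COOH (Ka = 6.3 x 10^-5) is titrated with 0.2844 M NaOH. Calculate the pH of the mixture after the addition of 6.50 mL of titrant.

Initial n(C6H5COOH) = 0.2739 x 0.02371 = 0.006494 mol.
n(NaOH) added = 0.2844 x 0.006500 = 0.001849 mol, converting that many moles of C6H5COOH to C6H5COO-.
Remaining n(C6H5COOH) = 0.004646 mol; n(C6H5COO-) = 0.001849 mol.
By Henderson-Hasselbalch, pH = pKa + log([A^-]/[HA]) = 4.20 + log(0.001849/0.004646) = 4.20 + (-0.40) = 3.80.

3.80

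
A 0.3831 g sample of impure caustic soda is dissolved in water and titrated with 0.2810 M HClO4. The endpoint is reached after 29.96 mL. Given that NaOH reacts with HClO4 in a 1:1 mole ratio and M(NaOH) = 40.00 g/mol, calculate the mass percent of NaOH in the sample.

87.9%

n(HClO4) = 0.2810 x 0.02996 = 0.008419 mol.
n(NaOH) = 0.008419 / 1 = 0.008419 mol.
mass of NaOH = 0.008419 x 40.00 = 0.3368 g.
% purity = 0.3368 / 0.3831 x 100 = 87.9%.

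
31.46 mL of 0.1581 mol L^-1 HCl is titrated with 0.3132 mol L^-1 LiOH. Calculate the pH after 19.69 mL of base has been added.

12.37

n(acid) = 0.1581 x 0.03146 = 0.004974 mol; n(LiOH) added = 0.3132 x 0.01969 = 0.006167 mol.
Base is in excess by 0.006167 - 0.004974 = 0.001193 mol in a total volume of 0.05115 L.
[OH^-] = 0.001193/0.05115 = 0.02333 M, so pOH = 1.63 and pH = 14.00 - 1.63 = 12.37.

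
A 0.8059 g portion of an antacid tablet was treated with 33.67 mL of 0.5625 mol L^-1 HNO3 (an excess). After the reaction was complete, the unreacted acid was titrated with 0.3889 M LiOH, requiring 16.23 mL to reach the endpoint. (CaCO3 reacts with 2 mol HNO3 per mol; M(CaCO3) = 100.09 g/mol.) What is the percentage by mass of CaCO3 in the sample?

78.4%

Total n(HNO3) added = 0.5625 x 0.03367 = 0.01894 mol.
n(LiOH) used = 0.3889 x 0.01623 = 0.006312 mol, which equals the excess n(HNO3).
So n(HNO3) consumed by the sample = 0.01894 - 0.006312 = 0.01263 mol.
n(CaCO3) = 0.01263 / 2 = 0.006314 mol.
mass CaCO3 = 0.006314 x 100.09 = 0.6319 g, so %CaCO3 = 0.6319/0.8059 x 100 = 78.4%.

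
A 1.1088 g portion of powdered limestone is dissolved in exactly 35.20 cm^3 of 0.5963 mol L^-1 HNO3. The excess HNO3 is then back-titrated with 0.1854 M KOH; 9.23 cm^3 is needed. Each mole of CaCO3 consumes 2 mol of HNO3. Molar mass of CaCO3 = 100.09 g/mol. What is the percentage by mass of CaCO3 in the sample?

Total n(HNO3) added = 0.5963 x 0.03520 = 0.02099 mol.
n(KOH) used = 0.1854 x 0.009230 = 0.001711 mol, which equals the excess n(HNO3).
So n(HNO3) consumed by the sample = 0.02099 - 0.001711 = 0.01928 mol.
n(CaCO3) = 0.01928 / 2 = 0.009639 mol.
mass CaCO3 = 0.009639 x 100.09 = 0.9648 g, so %CaCO3 = 0.9648/1.1088 x 100 = 87.0%.

87.0%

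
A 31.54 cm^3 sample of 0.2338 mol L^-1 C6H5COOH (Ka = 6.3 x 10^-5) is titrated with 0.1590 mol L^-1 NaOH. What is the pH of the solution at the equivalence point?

n(C6H5COOH) = 0.2338 x 0.03154 = 0.007374 mol; V(NaOH) at equivalence = 0.007374/0.1590 = 0.04638 L.
At equivalence all the acid is converted to C6H5COO-; total volume = 0.03154 + 0.04638 = 0.07792 L, so [C6H5COO-] = 0.007374/0.07792 = 0.09464 M.
Kb = Kw/Ka = 1.0e-14 / 6.3 x 10^-5 = 1.59e-10.
[OH^-] = sqrt(Kb x [C6H5COO-]) = sqrt(1.59e-10 x 0.09464) = 3.88e-6 M.
pOH = 5.41, so pH = 14.00 - 5.41 = 8.59.

8.59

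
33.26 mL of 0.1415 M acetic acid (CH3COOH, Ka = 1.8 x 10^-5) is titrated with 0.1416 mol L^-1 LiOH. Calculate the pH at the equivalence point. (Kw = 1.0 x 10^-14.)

n(CH3COOH) = 0.1415 x 0.03326 = 0.004706 mol; V(LiOH) at equivalence = 0.004706/0.1416 = 0.03324 L.
At equivalence all the acid is converted to CH3COO-; total volume = 0.03326 + 0.03324 = 0.06650 L, so [CH3COO-] = 0.004706/0.06650 = 0.07077 M.
Kb = Kw/Ka = 1.0e-14 / 1.8 x 10^-5 = 5.56e-10.
[OH^-] = sqrt(Kb x [CH3COO-]) = sqrt(5.56e-10 x 0.07077) = 6.27e-6 M.
pOH = 5.20, so pH = 14.00 - 5.20 = 8.80.

8.80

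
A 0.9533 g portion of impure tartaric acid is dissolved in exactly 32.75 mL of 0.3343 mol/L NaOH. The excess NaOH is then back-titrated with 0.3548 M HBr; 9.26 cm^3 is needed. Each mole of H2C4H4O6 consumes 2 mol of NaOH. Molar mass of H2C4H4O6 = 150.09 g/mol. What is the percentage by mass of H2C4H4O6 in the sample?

Total n(NaOH) added = 0.3343 x 0.03275 = 0.01095 mol.
n(HBr) used = 0.3548 x 0.009260 = 0.003285 mol, which equals the excess n(NaOH).
So n(NaOH) consumed by the sample = 0.01095 - 0.003285 = 0.007663 mol.
n(H2C4H4O6) = 0.007663 / 2 = 0.003831 mol.
mass H2C4H4O6 = 0.003831 x 150.09 = 0.5751 g, so %H2C4H4O6 = 0.5751/0.9533 x 100 = 60.3%.

60.3%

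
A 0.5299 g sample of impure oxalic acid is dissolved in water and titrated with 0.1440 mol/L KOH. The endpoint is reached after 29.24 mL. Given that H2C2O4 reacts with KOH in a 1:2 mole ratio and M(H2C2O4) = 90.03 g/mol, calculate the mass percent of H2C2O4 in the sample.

35.8%

n(KOH) = 0.1440 x 0.02924 = 0.004211 mol.
n(H2C2O4) = 0.004211 / 2 = 0.002105 mol.
mass of H2C2O4 = 0.002105 x 90.03 = 0.1895 g.
% purity = 0.1895 / 0.5299 x 100 = 35.8%.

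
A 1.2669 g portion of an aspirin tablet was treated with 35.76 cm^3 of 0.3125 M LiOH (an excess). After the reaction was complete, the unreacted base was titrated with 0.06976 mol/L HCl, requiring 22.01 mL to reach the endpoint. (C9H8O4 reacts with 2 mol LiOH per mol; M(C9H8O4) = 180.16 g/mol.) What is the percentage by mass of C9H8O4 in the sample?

68.5%

Total n(LiOH) added = 0.3125 x 0.03576 = 0.01117 mol.
n(HCl) used = 0.06976 x 0.02201 = 0.001535 mol, which equals the excess n(LiOH).
So n(LiOH) consumed by the sample = 0.01117 - 0.001535 = 0.009640 mol.
n(C9H8O4) = 0.009640 / 2 = 0.004820 mol.
mass C9H8O4 = 0.004820 x 180.16 = 0.8683 g, so %C9H8O4 = 0.8683/1.2669 x 100 = 68.5%.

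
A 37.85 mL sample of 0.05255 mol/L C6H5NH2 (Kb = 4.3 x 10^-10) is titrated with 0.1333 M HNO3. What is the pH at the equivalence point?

n(C6H5NH2) = 0.05255 x 0.03785 = 0.001989 mol; V(HNO3) at equivalence = 0.001989/0.1333 = 0.01492 L.
At equivalence the base is fully converted to C6H5NH3+; total volume = 0.05277 L, so [C6H5NH3+] = 0.001989/0.05277 = 0.03769 M.
Ka(C6H5NH3+) = Kw/Kb = 1.0e-14 / 4.3 x 10^-10 = 2.33e-5.
[H^+] = sqrt(Ka x [C6H5NH3+]) = sqrt(2.33e-5 x 0.03769) = 0.000936 M.
pH = -log(0.000936) = 3.03.

3.03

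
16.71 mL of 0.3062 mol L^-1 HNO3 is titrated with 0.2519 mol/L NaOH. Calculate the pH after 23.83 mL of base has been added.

12.34

n(acid) = 0.3062 x 0.01671 = 0.005117 mol; n(NaOH) added = 0.2519 x 0.02383 = 0.006003 mol.
Base is in excess by 0.006003 - 0.005117 = 0.0008862 mol in a total volume of 0.04054 L.
[OH^-] = 0.0008862/0.04054 = 0.02186 M, so pOH = 1.66 and pH = 14.00 - 1.66 = 12.34.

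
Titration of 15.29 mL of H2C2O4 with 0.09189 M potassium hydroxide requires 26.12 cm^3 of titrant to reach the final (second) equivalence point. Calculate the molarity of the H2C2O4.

n(KOH) = 0.09189 x 0.02612 = 0.002400 mol.
At the final (second) equivalence point, 2 mol OH^- react per mol H2C2O4, so n(H2C2O4) = 0.002400 / 2 = 0.001200 mol.
[H2C2O4] = 0.001200 / 0.01529 L = 0.0785 M.

0.0785 M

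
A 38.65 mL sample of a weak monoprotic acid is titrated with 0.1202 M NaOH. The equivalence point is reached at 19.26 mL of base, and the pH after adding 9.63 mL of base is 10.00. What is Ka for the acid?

1.0 x 10^-10

9.63 mL is half of the equivalence volume, so this is the half-equivalence point where [HA] = [A^-].
At half-equivalence pH = pKa, so pKa = 10.00.
Ka = 10^(-10.00) = 1.0 x 10^-10.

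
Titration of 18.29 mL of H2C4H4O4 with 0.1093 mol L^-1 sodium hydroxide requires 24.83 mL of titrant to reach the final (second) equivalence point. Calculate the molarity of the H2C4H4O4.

n(NaOH) = 0.1093 x 0.02483 = 0.002714 mol.
At the final (second) equivalence point, 2 mol OH^- react per mol H2C4H4O4, so n(H2C4H4O4) = 0.002714 / 2 = 0.001357 mol.
[H2C4H4O4] = 0.001357 / 0.01829 L = 0.0742 M.

0.0742 M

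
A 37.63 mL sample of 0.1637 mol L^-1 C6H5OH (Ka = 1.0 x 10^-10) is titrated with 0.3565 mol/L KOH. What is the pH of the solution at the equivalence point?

11.52

n(C6H5OH) = 0.1637 x 0.03763 = 0.006160 mol; V(KOH) at equivalence = 0.006160/0.3565 = 0.01728 L.
At equivalence all the acid is converted to C6H5O-; total volume = 0.03763 + 0.01728 = 0.05491 L, so [C6H5O-] = 0.006160/0.05491 = 0.1122 M.
Kb = Kw/Ka = 1.0e-14 / 1.0 x 10^-10 = 0.000100.
[OH^-] = sqrt(Kb x [C6H5O-]) = sqrt(0.000100 x 0.1122) = 0.00335 M.
pOH = 2.48, so pH = 14.00 - 2.48 = 11.52.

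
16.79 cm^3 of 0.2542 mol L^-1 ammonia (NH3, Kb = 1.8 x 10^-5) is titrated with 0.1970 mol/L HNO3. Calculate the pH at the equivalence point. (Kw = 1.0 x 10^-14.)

n(NH3) = 0.2542 x 0.01679 = 0.004268 mol; V(HNO3) at equivalence = 0.004268/0.1970 = 0.02167 L.
At equivalence the base is fully converted to NH4+; total volume = 0.03846 L, so [NH4+] = 0.004268/0.03846 = 0.1110 M.
Ka(NH4+) = Kw/Kb = 1.0e-14 / 1.8 x 10^-5 = 5.56e-10.
[H^+] = sqrt(Ka x [NH4+]) = sqrt(5.56e-10 x 0.1110) = 7.85e-6 M.
pH = -log(7.85e-6) = 5.10.

5.10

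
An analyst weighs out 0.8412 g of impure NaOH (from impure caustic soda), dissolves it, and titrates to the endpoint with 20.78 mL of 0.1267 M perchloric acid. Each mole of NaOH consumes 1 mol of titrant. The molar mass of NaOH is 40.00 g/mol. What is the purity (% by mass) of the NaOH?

12.5%

n(HClO4) = 0.1267 x 0.02078 = 0.002633 mol.
n(NaOH) = 0.002633 / 1 = 0.002633 mol.
mass of NaOH = 0.002633 x 40.00 = 0.1053 g.
% purity = 0.1053 / 0.8412 x 100 = 12.5%.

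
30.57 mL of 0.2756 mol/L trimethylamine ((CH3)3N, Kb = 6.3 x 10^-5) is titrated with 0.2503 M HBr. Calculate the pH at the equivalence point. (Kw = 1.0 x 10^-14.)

5.34

n((CH3)3N) = 0.2756 x 0.03057 = 0.008425 mol; V(HBr) at equivalence = 0.008425/0.2503 = 0.03366 L.
At equivalence the base is fully converted to (CH3)3NH+; total volume = 0.06423 L, so [(CH3)3NH+] = 0.008425/0.06423 = 0.1312 M.
Ka((CH3)3NH+) = Kw/Kb = 1.0e-14 / 6.3 x 10^-5 = 1.59e-10.
[H^+] = sqrt(Ka x [(CH3)3NH+]) = sqrt(1.59e-10 x 0.1312) = 4.56e-6 M.
pH = -log(4.56e-6) = 5.34.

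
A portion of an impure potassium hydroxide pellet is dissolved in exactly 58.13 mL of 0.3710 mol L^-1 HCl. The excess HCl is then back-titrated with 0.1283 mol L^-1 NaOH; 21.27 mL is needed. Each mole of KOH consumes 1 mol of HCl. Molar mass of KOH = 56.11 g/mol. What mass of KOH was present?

Total n(HCl) added = 0.3710 x 0.05813 = 0.02157 mol.
n(NaOH) used = 0.1283 x 0.02127 = 0.002729 mol, which equals the excess n(HCl).
So n(HCl) consumed by the sample = 0.02157 - 0.002729 = 0.01884 mol.
n(KOH) = 0.01884 / 1 = 0.01884 mol.
mass = 0.01884 mol x 56.11 g/mol = 1.06 g.

1.06 g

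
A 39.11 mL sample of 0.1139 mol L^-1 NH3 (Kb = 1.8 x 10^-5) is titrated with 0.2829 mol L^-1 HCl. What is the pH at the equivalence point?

n(NH3) = 0.1139 x 0.03911 = 0.004455 mol; V(HCl) at equivalence = 0.004455/0.2829 = 0.01575 L.
At equivalence the base is fully converted to NH4+; total volume = 0.05486 L, so [NH4+] = 0.004455/0.05486 = 0.08121 M.
Ka(NH4+) = Kw/Kb = 1.0e-14 / 1.8 x 10^-5 = 5.56e-10.
[H^+] = sqrt(Ka x [NH4+]) = sqrt(5.56e-10 x 0.08121) = 6.72e-6 M.
pH = -log(6.72e-6) = 5.17.

5.17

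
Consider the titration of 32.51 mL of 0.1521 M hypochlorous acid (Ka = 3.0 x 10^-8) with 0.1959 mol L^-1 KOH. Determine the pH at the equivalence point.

10.23

n(HClO) = 0.1521 x 0.03251 = 0.004945 mol; V(KOH) at equivalence = 0.004945/0.1959 = 0.02524 L.
At equivalence all the acid is converted to ClO-; total volume = 0.03251 + 0.02524 = 0.05775 L, so [ClO-] = 0.004945/0.05775 = 0.08562 M.
Kb = Kw/Ka = 1.0e-14 / 3.0 x 10^-8 = 3.33e-7.
[OH^-] = sqrt(Kb x [ClO-]) = sqrt(3.33e-7 x 0.08562) = 0.000169 M.
pOH = 3.77, so pH = 14.00 - 3.77 = 10.23.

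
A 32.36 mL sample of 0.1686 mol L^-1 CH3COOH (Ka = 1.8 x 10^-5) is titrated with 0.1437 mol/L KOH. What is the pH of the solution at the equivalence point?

n(CH3COOH) = 0.1686 x 0.03236 = 0.005456 mol; V(KOH) at equivalence = 0.005456/0.1437 = 0.03797 L.
At equivalence all the acid is converted to CH3COO-; total volume = 0.03236 + 0.03797 = 0.07033 L, so [CH3COO-] = 0.005456/0.07033 = 0.07758 M.
Kb = Kw/Ka = 1.0e-14 / 1.8 x 10^-5 = 5.56e-10.
[OH^-] = sqrt(Kb x [CH3COO-]) = sqrt(5.56e-10 x 0.07758) = 6.57e-6 M.
pOH = 5.18, so pH = 14.00 - 5.18 = 8.82.

8.82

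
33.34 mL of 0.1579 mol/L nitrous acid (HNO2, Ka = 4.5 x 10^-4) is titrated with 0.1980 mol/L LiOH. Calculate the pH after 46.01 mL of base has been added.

12.69

n(acid) = 0.1579 x 0.03334 = 0.005264 mol; n(LiOH) added = 0.1980 x 0.04601 = 0.009110 mol.
Base is in excess by 0.009110 - 0.005264 = 0.003846 mol in a total volume of 0.07935 L.
[OH^-] = 0.003846/0.07935 = 0.04846 M, so pOH = 1.31 and pH = 14.00 - 1.31 = 12.69.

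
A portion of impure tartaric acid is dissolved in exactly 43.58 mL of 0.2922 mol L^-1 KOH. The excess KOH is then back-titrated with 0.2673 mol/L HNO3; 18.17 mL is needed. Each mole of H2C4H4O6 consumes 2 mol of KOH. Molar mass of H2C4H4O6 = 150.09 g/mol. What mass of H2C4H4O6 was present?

Total n(KOH) added = 0.2922 x 0.04358 = 0.01273 mol.
n(HNO3) used = 0.2673 x 0.01817 = 0.004857 mol, which equals the excess n(KOH).
So n(KOH) consumed by the sample = 0.01273 - 0.004857 = 0.007877 mol.
n(H2C4H4O6) = 0.007877 / 2 = 0.003939 mol.
mass = 0.003939 mol x 150.09 g/mol = 0.591 g.

0.591 g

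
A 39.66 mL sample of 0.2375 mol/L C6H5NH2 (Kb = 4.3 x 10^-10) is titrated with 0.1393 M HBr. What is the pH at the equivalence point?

n(C6H5NH2) = 0.2375 x 0.03966 = 0.009419 mol; V(HBr) at equivalence = 0.009419/0.1393 = 0.06762 L.
At equivalence the base is fully converted to C6H5NH3+; total volume = 0.1073 L, so [C6H5NH3+] = 0.009419/0.1073 = 0.08780 M.
Ka(C6H5NH3+) = Kw/Kb = 1.0e-14 / 4.3 x 10^-10 = 2.33e-5.
[H^+] = sqrt(Ka x [C6H5NH3+]) = sqrt(2.33e-5 x 0.08780) = 0.00143 M.
pH = -log(0.00143) = 2.84.

2.84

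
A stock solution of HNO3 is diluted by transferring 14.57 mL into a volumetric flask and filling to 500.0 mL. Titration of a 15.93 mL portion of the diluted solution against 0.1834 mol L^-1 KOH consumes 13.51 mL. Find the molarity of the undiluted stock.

5.34 M

n(KOH) = 0.1834 x 0.01351 = 0.002478 mol.
n(HNO3) in the aliquot = 0.002478 mol.
[diluted HNO3] = 0.002478 / 0.01593 = 0.1555 M.
Dilution factor = 500.0/14.57 = 34.32, so [stock] = 0.1555 x 34.32 = 5.34 M.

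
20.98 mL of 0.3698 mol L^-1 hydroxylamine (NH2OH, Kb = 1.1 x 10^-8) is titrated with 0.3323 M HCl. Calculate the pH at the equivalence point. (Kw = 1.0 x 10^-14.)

3.40

n(NH2OH) = 0.3698 x 0.02098 = 0.007758 mol; V(HCl) at equivalence = 0.007758/0.3323 = 0.02335 L.
At equivalence the base is fully converted to NH3OH+; total volume = 0.04433 L, so [NH3OH+] = 0.007758/0.04433 = 0.1750 M.
Ka(NH3OH+) = Kw/Kb = 1.0e-14 / 1.1 x 10^-8 = 9.09e-7.
[H^+] = sqrt(Ka x [NH3OH+]) = sqrt(9.09e-7 x 0.1750) = 0.000399 M.
pH = -log(0.000399) = 3.40.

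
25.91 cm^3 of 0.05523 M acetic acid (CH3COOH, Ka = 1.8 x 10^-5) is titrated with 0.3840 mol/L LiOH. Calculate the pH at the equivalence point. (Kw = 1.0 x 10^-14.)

n(CH3COOH) = 0.05523 x 0.02591 = 0.001431 mol; V(LiOH) at equivalence = 0.001431/0.3840 = 0.003727 L.
At equivalence all the acid is converted to CH3COO-; total volume = 0.02591 + 0.003727 = 0.02964 L, so [CH3COO-] = 0.001431/0.02964 = 0.04829 M.
Kb = Kw/Ka = 1.0e-14 / 1.8 x 10^-5 = 5.56e-10.
[OH^-] = sqrt(Kb x [CH3COO-]) = sqrt(5.56e-10 x 0.04829) = 5.18e-6 M.
pOH = 5.29, so pH = 14.00 - 5.29 = 8.71.

8.71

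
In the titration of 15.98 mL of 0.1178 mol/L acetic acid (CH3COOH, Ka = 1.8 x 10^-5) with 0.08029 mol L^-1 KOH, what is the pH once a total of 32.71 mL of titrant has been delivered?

n(acid) = 0.1178 x 0.01598 = 0.001882 mol; n(KOH) added = 0.08029 x 0.03271 = 0.002626 mol.
Base is in excess by 0.002626 - 0.001882 = 0.0007438 mol in a total volume of 0.04869 L.
[OH^-] = 0.0007438/0.04869 = 0.01528 M, so pOH = 1.82 and pH = 14.00 - 1.82 = 12.18.

12.18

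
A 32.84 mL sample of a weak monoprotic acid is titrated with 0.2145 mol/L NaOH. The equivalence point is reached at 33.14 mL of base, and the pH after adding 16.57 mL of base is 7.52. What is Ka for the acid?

16.57 mL is half of the equivalence volume, so this is the half-equivalence point where [HA] = [A^-].
At half-equivalence pH = pKa, so pKa = 7.52.
Ka = 10^(-7.52) = 3.0 x 10^-8.

3.0 x 10^-8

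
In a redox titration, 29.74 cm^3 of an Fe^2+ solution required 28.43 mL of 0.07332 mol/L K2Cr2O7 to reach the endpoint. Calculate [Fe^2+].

0.421 M

n(K2Cr2O7) = 0.07332 x 0.02843 = 0.002084 mol.
From the balanced equation, 1 mol K2Cr2O7 reacts with 6 mol Fe^2+, so n(Fe^2+) = 0.002084 x 6/1 = 0.01251 mol.
[Fe^2+] = 0.01251 / 0.02974 L = 0.421 M.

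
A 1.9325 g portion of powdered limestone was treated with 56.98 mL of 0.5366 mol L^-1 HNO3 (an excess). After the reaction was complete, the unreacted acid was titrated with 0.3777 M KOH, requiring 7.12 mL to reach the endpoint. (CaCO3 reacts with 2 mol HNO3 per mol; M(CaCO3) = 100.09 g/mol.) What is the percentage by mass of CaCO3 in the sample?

72.2%

Total n(HNO3) added = 0.5366 x 0.05698 = 0.03058 mol.
n(KOH) used = 0.3777 x 0.007120 = 0.002689 mol, which equals the excess n(HNO3).
So n(HNO3) consumed by the sample = 0.03058 - 0.002689 = 0.02789 mol.
n(CaCO3) = 0.02789 / 2 = 0.01394 mol.
mass CaCO3 = 0.01394 x 100.09 = 1.396 g, so %CaCO3 = 1.396/1.9325 x 100 = 72.2%.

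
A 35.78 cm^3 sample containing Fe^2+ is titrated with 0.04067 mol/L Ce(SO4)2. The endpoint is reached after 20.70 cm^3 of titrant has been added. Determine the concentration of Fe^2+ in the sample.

0.0235 M

n(Ce(SO4)2) = 0.04067 x 0.02070 = 0.0008419 mol.
From the balanced equation, 1 mol Ce(SO4)2 reacts with 1 mol Fe^2+, so n(Fe^2+) = 0.0008419 x 1/1 = 0.0008419 mol.
[Fe^2+] = 0.0008419 / 0.03578 L = 0.0235 M.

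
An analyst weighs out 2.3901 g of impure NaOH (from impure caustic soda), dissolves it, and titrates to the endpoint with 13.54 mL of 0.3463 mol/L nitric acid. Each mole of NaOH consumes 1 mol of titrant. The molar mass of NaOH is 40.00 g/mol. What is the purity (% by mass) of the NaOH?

7.85%

n(HNO3) = 0.3463 x 0.01354 = 0.004689 mol.
n(NaOH) = 0.004689 / 1 = 0.004689 mol.
mass of NaOH = 0.004689 x 40.00 = 0.1876 g.
% purity = 0.1876 / 2.3901 x 100 = 7.85%.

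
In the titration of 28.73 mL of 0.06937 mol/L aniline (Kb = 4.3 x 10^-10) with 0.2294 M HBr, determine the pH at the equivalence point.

n(C6H5NH2) = 0.06937 x 0.02873 = 0.001993 mol; V(HBr) at equivalence = 0.001993/0.2294 = 0.008688 L.
At equivalence the base is fully converted to C6H5NH3+; total volume = 0.03742 L, so [C6H5NH3+] = 0.001993/0.03742 = 0.05326 M.
Ka(C6H5NH3+) = Kw/Kb = 1.0e-14 / 4.3 x 10^-10 = 2.33e-5.
[H^+] = sqrt(Ka x [C6H5NH3+]) = sqrt(2.33e-5 x 0.05326) = 0.00111 M.
pH = -log(0.00111) = 2.95.

2.95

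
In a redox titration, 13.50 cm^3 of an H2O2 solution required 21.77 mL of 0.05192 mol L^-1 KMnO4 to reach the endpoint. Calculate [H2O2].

n(KMnO4) = 0.05192 x 0.02177 = 0.001130 mol.
From the balanced equation, 2 mol KMnO4 reacts with 5 mol H2O2, so n(H2O2) = 0.001130 x 5/2 = 0.002826 mol.
[H2O2] = 0.002826 / 0.01350 L = 0.209 M.

0.209 M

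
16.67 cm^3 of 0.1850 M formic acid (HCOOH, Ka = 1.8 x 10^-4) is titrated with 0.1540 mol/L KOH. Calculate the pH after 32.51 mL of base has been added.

n(acid) = 0.1850 x 0.01667 = 0.003084 mol; n(KOH) added = 0.1540 x 0.03251 = 0.005007 mol.
Base is in excess by 0.005007 - 0.003084 = 0.001923 mol in a total volume of 0.04918 L.
[OH^-] = 0.001923/0.04918 = 0.03909 M, so pOH = 1.41 and pH = 14.00 - 1.41 = 12.59.

12.59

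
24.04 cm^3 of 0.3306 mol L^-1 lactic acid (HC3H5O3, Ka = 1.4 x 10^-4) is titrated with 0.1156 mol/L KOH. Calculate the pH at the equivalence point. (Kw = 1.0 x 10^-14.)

8.39

n(HC3H5O3) = 0.3306 x 0.02404 = 0.007948 mol; V(KOH) at equivalence = 0.007948/0.1156 = 0.06875 L.
At equivalence all the acid is converted to C3H5O3-; total volume = 0.02404 + 0.06875 = 0.09279 L, so [C3H5O3-] = 0.007948/0.09279 = 0.08565 M.
Kb = Kw/Ka = 1.0e-14 / 1.4 x 10^-4 = 7.14e-11.
[OH^-] = sqrt(Kb x [C3H5O3-]) = sqrt(7.14e-11 x 0.08565) = 2.47e-6 M.
pOH = 5.61, so pH = 14.00 - 5.61 = 8.39.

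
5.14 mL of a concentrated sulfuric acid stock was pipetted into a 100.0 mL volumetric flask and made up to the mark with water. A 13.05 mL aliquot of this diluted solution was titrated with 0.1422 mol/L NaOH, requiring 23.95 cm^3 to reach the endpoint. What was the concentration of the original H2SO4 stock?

n(NaOH) = 0.1422 x 0.02395 = 0.003406 mol.
n(H2SO4) in the aliquot = 0.003406 x 1/2 = 0.001703 mol.
[diluted H2SO4] = 0.001703 / 0.01305 = 0.1305 M.
Dilution factor = 100.0/5.140 = 19.46, so [stock] = 0.1305 x 19.46 = 2.54 M.

2.54 M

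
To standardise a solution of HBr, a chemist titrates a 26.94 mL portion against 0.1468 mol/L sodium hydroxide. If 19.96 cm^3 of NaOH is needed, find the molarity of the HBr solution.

0.109 M

n(NaOH) delivered = 0.1468 x 0.01996 = 0.002930 mol.
For a 1:1 reaction, n(HBr) = 0.002930 mol.
[HBr] = 0.002930 mol / 0.02694 L = 0.109 M.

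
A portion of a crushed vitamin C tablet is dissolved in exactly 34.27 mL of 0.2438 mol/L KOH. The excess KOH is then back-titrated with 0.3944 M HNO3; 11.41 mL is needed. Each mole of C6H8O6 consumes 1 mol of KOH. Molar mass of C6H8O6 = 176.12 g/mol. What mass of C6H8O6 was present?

Total n(KOH) added = 0.2438 x 0.03427 = 0.008355 mol.
n(HNO3) used = 0.3944 x 0.01141 = 0.004500 mol, which equals the excess n(KOH).
So n(KOH) consumed by the sample = 0.008355 - 0.004500 = 0.003855 mol.
n(C6H8O6) = 0.003855 / 1 = 0.003855 mol.
mass = 0.003855 mol x 176.12 g/mol = 0.679 g.

0.679 g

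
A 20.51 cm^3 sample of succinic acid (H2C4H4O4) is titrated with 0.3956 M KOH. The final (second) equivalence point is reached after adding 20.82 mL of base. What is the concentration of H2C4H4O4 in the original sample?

n(KOH) = 0.3956 x 0.02082 = 0.008236 mol.
At the final (second) equivalence point, 2 mol OH^- react per mol H2C4H4O4, so n(H2C4H4O4) = 0.008236 / 2 = 0.004118 mol.
[H2C4H4O4] = 0.004118 / 0.02051 L = 0.201 M.

0.201 M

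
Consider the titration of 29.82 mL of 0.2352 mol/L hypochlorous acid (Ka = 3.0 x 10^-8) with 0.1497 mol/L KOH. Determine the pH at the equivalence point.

n(HClO) = 0.2352 x 0.02982 = 0.007014 mol; V(KOH) at equivalence = 0.007014/0.1497 = 0.04685 L.
At equivalence all the acid is converted to ClO-; total volume = 0.02982 + 0.04685 = 0.07667 L, so [ClO-] = 0.007014/0.07667 = 0.09148 M.
Kb = Kw/Ka = 1.0e-14 / 3.0 x 10^-8 = 3.33e-7.
[OH^-] = sqrt(Kb x [ClO-]) = sqrt(3.33e-7 x 0.09148) = 0.000175 M.
pOH = 3.76, so pH = 14.00 - 3.76 = 10.24.

10.24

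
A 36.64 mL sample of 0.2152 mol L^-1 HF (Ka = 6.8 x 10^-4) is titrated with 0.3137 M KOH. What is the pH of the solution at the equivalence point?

8.14

n(HF) = 0.2152 x 0.03664 = 0.007885 mol; V(KOH) at equivalence = 0.007885/0.3137 = 0.02514 L.
At equivalence all the acid is converted to F-; total volume = 0.03664 + 0.02514 = 0.06178 L, so [F-] = 0.007885/0.06178 = 0.1276 M.
Kb = Kw/Ka = 1.0e-14 / 6.8 x 10^-4 = 1.47e-11.
[OH^-] = sqrt(Kb x [F-]) = sqrt(1.47e-11 x 0.1276) = 1.37e-6 M.
pOH = 5.86, so pH = 14.00 - 5.86 = 8.14.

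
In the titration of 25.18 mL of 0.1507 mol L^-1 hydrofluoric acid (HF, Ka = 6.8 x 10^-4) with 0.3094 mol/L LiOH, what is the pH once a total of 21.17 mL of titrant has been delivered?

12.77

n(acid) = 0.1507 x 0.02518 = 0.003795 mol; n(LiOH) added = 0.3094 x 0.02117 = 0.006550 mol.
Base is in excess by 0.006550 - 0.003795 = 0.002755 mol in a total volume of 0.04635 L.
[OH^-] = 0.002755/0.04635 = 0.05945 M, so pOH = 1.23 and pH = 14.00 - 1.23 = 12.77.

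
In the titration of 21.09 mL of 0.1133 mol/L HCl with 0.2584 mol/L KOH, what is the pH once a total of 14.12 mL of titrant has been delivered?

12.55

n(acid) = 0.1133 x 0.02109 = 0.002389 mol; n(KOH) added = 0.2584 x 0.01412 = 0.003649 mol.
Base is in excess by 0.003649 - 0.002389 = 0.001259 mol in a total volume of 0.03521 L.
[OH^-] = 0.001259/0.03521 = 0.03576 M, so pOH = 1.45 and pH = 14.00 - 1.45 = 12.55.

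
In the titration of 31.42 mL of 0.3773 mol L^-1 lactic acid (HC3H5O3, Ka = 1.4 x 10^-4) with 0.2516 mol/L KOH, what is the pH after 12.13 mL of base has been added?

3.39

Initial n(HC3H5O3) = 0.3773 x 0.03142 = 0.01185 mol.
n(KOH) added = 0.2516 x 0.01213 = 0.003052 mol, converting that many moles of HC3H5O3 to C3H5O3-.
Remaining n(HC3H5O3) = 0.008803 mol; n(C3H5O3-) = 0.003052 mol.
By Henderson-Hasselbalch, pH = pKa + log([A^-]/[HA]) = 3.85 + log(0.003052/0.008803) = 3.85 + (-0.46) = 3.39.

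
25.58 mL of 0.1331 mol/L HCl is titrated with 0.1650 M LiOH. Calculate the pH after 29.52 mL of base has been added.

12.43

n(acid) = 0.1331 x 0.02558 = 0.003405 mol; n(LiOH) added = 0.1650 x 0.02952 = 0.004871 mol.
Base is in excess by 0.004871 - 0.003405 = 0.001466 mol in a total volume of 0.05510 L.
[OH^-] = 0.001466/0.05510 = 0.02661 M, so pOH = 1.57 and pH = 14.00 - 1.57 = 12.43.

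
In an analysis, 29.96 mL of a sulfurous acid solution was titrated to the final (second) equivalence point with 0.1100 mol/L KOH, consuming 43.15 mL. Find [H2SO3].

n(KOH) = 0.1100 x 0.04315 = 0.004746 mol.
At the final (second) equivalence point, 2 mol OH^- react per mol H2SO3, so n(H2SO3) = 0.004746 / 2 = 0.002373 mol.
[H2SO3] = 0.002373 / 0.02996 L = 0.0792 M.

0.0792 M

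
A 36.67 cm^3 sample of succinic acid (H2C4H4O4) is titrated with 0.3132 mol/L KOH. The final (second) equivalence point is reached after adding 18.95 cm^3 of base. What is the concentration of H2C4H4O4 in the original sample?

n(KOH) = 0.3132 x 0.01895 = 0.005935 mol.
At the final (second) equivalence point, 2 mol OH^- react per mol H2C4H4O4, so n(H2C4H4O4) = 0.005935 / 2 = 0.002968 mol.
[H2C4H4O4] = 0.002968 / 0.03667 L = 0.0809 M.

0.0809 M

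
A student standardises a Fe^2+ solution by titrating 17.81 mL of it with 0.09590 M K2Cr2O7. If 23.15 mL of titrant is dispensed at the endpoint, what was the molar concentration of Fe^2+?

n(K2Cr2O7) = 0.09590 x 0.02315 = 0.002220 mol.
From the balanced equation, 1 mol K2Cr2O7 reacts with 6 mol Fe^2+, so n(Fe^2+) = 0.002220 x 6/1 = 0.01332 mol.
[Fe^2+] = 0.01332 / 0.01781 L = 0.748 M.

0.748 M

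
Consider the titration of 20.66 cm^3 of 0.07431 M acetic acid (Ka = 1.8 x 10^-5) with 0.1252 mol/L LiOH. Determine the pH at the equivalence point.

n(CH3COOH) = 0.07431 x 0.02066 = 0.001535 mol; V(LiOH) at equivalence = 0.001535/0.1252 = 0.01226 L.
At equivalence all the acid is converted to CH3COO-; total volume = 0.02066 + 0.01226 = 0.03292 L, so [CH3COO-] = 0.001535/0.03292 = 0.04663 M.
Kb = Kw/Ka = 1.0e-14 / 1.8 x 10^-5 = 5.56e-10.
[OH^-] = sqrt(Kb x [CH3COO-]) = sqrt(5.56e-10 x 0.04663) = 5.09e-6 M.
pOH = 5.29, so pH = 14.00 - 5.29 = 8.71.

8.71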